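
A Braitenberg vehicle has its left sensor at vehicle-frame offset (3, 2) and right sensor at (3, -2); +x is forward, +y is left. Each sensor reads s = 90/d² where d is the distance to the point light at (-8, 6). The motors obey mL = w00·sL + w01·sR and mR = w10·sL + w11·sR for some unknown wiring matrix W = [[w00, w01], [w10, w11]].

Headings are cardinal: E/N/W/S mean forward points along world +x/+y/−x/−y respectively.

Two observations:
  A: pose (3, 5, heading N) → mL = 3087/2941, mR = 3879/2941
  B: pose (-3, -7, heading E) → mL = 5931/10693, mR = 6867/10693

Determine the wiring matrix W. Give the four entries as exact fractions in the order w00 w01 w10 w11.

1/2 1 1 1/2

obs A: pose=(3,5,N) → sL=18/17, sR=90/173, mL=3087/2941, mR=3879/2941
obs B: pose=(-3,-7,E) → sL=18/37, sR=90/289, mL=5931/10693, mR=6867/10693
sensor matrix S = [[18/17, 90/173], [18/37, 90/289]]; det S = 2410560/31448113
solve [mL_A; mL_B] = S·[w00; w01] and [mR_A; mR_B] = S·[w10; w11]:
  w00 = 1/2, w01 = 1, w10 = 1, w11 = 1/2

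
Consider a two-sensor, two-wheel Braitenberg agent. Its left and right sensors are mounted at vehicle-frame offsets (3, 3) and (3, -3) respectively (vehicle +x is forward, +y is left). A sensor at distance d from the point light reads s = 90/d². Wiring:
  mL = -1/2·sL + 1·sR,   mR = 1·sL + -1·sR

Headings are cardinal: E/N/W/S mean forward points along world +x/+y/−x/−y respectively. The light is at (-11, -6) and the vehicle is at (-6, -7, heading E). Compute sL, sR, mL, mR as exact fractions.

45/34 9/8 63/136 27/136

left sensor world pos  = (-3, -4); dL² = 68
right sensor world pos = (-3, -10); dR² = 80
sL = 90/68 = 45/34
sR = 90/80 = 9/8
mL = -1/2·sL + 1·sR = 63/136
mR = 1·sL + -1·sR = 27/136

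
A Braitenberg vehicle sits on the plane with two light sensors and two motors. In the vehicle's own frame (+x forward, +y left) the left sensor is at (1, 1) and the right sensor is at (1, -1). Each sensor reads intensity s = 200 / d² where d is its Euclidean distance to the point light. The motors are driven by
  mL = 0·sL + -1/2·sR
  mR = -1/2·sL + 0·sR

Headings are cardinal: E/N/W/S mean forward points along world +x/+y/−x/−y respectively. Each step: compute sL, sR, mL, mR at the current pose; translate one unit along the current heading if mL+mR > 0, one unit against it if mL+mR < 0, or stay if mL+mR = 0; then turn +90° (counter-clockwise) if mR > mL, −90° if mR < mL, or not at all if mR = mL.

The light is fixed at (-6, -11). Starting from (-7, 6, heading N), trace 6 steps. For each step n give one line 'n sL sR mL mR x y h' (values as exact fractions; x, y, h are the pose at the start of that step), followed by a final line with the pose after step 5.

n=0: pose=(-7,6,N); sL=25/41, sR=50/81; mL=-25/81, mR=-25/82; mL+mR=-4075/6642 → advance -1; mR−mL=25/6642 → turn +1·90°
n=1: pose=(-7,5,W); sL=200/229, sR=200/293; mL=-100/293, mR=-100/229; mL+mR=-52200/67097 → advance -1; mR−mL=-6400/67097 → turn -1·90°
n=2: pose=(-6,5,N); sL=20/29, sR=20/29; mL=-10/29, mR=-10/29; mL+mR=-20/29 → advance -1; mR−mL=0 → turn +0·90°
n=3: pose=(-6,4,N); sL=200/257, sR=200/257; mL=-100/257, mR=-100/257; mL+mR=-200/257 → advance -1; mR−mL=0 → turn +0·90°
n=4: pose=(-6,3,N); sL=100/113, sR=100/113; mL=-50/113, mR=-50/113; mL+mR=-100/113 → advance -1; mR−mL=0 → turn +0·90°
n=5: pose=(-6,2,N); sL=200/197, sR=200/197; mL=-100/197, mR=-100/197; mL+mR=-200/197 → advance -1; mR−mL=0 → turn +0·90°

0 25/41 50/81 -25/81 -25/82 -7 6 N
1 200/229 200/293 -100/293 -100/229 -7 5 W
2 20/29 20/29 -10/29 -10/29 -6 5 N
3 200/257 200/257 -100/257 -100/257 -6 4 N
4 100/113 100/113 -50/113 -50/113 -6 3 N
5 200/197 200/197 -100/197 -100/197 -6 2 N
final -6 1 N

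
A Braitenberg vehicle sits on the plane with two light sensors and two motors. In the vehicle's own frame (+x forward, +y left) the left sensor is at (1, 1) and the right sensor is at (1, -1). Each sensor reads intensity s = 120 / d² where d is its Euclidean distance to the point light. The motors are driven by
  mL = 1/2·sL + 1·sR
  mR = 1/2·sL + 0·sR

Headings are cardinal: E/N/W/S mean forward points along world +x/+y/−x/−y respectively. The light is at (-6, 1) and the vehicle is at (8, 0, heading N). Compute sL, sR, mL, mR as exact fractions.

120/169 8/15 2252/2535 60/169

left sensor world pos  = (7, 1); dL² = 169
right sensor world pos = (9, 1); dR² = 225
sL = 120/169 = 120/169
sR = 120/225 = 8/15
mL = 1/2·sL + 1·sR = 2252/2535
mR = 1/2·sL + 0·sR = 60/169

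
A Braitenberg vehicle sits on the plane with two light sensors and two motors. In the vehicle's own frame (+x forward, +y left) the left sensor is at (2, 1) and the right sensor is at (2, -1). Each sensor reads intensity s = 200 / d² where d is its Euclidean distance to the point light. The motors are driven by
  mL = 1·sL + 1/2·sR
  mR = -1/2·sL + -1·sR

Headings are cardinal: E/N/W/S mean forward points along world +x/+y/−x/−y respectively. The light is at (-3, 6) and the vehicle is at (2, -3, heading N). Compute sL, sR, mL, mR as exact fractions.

40/13 40/17 940/221 -860/221

left sensor world pos  = (1, -1); dL² = 65
right sensor world pos = (3, -1); dR² = 85
sL = 200/65 = 40/13
sR = 200/85 = 40/17
mL = 1·sL + 1/2·sR = 940/221
mR = -1/2·sL + -1·sR = -860/221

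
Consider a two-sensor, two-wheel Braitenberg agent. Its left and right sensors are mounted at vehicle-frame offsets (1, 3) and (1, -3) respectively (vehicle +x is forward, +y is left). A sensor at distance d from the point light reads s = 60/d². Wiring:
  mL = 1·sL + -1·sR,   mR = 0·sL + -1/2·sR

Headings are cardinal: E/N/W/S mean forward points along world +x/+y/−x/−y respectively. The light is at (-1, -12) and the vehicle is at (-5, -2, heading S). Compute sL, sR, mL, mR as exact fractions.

left sensor world pos  = (-2, -3); dL² = 82
right sensor world pos = (-8, -3); dR² = 130
sL = 60/82 = 30/41
sR = 60/130 = 6/13
mL = 1·sL + -1·sR = 144/533
mR = 0·sL + -1/2·sR = -3/13

30/41 6/13 144/533 -3/13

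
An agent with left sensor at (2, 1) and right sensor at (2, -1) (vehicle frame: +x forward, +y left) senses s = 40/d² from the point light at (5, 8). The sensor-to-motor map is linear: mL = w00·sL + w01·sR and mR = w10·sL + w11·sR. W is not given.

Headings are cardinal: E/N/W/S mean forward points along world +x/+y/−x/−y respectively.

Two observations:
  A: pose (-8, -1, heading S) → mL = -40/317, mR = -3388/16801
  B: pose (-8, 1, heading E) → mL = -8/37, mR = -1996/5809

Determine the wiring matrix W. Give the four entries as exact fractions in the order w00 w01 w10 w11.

0 -1 -1/2 -1

obs A: pose=(-8,-1,S) → sL=8/53, sR=40/317, mL=-40/317, mR=-3388/16801
obs B: pose=(-8,1,E) → sL=40/157, sR=8/37, mL=-8/37, mR=-1996/5809
sensor matrix S = [[8/53, 40/317], [40/157, 8/37]]; det S = 47616/97597009
solve [mL_A; mL_B] = S·[w00; w01] and [mR_A; mR_B] = S·[w10; w11]:
  w00 = 0, w01 = -1, w10 = -1/2, w11 = -1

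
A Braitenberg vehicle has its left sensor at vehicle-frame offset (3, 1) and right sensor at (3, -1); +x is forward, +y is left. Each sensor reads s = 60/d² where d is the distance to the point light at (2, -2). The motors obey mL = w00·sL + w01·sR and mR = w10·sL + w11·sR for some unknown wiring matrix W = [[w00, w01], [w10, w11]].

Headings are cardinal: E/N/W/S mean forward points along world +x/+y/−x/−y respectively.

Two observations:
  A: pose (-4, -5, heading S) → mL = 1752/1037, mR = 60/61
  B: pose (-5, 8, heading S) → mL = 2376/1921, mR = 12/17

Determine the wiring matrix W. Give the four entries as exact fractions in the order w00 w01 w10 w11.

1 1 1 0

obs A: pose=(-4,-5,S) → sL=60/61, sR=12/17, mL=1752/1037, mR=60/61
obs B: pose=(-5,8,S) → sL=12/17, sR=60/113, mL=2376/1921, mR=12/17
sensor matrix S = [[60/61, 12/17], [12/17, 60/113]]; det S = 47808/1992077
solve [mL_A; mL_B] = S·[w00; w01] and [mR_A; mR_B] = S·[w10; w11]:
  w00 = 1, w01 = 1, w10 = 1, w11 = 0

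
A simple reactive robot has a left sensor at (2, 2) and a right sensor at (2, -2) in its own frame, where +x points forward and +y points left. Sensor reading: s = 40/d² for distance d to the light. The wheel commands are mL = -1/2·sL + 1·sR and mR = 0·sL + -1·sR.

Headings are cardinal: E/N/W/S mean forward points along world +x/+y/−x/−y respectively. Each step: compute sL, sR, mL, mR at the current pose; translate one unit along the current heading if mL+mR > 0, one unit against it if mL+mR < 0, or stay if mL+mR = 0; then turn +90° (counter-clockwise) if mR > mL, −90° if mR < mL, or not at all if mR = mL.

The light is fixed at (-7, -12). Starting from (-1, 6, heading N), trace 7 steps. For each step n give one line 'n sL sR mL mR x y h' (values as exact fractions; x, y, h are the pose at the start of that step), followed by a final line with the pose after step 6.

n=0: pose=(-1,6,N); sL=5/52, sR=5/58; mL=115/3016, mR=-5/58; mL+mR=-5/104 → advance -1; mR−mL=-375/3016 → turn -1·90°
n=1: pose=(-1,5,E); sL=8/85, sR=40/289; mL=132/1445, mR=-40/289; mL+mR=-4/85 → advance -1; mR−mL=-332/1445 → turn -1·90°
n=2: pose=(-2,5,S); sL=20/137, sR=20/117; mL=1570/16029, mR=-20/117; mL+mR=-10/137 → advance -1; mR−mL=-4310/16029 → turn -1·90°
n=3: pose=(-2,6,W); sL=8/53, sR=40/409; mL=484/21677, mR=-40/409; mL+mR=-4/53 → advance -1; mR−mL=-2604/21677 → turn -1·90°
n=4: pose=(-1,6,N); sL=5/52, sR=5/58; mL=115/3016, mR=-5/58; mL+mR=-5/104 → advance -1; mR−mL=-375/3016 → turn -1·90°
n=5: pose=(-1,5,E); sL=8/85, sR=40/289; mL=132/1445, mR=-40/289; mL+mR=-4/85 → advance -1; mR−mL=-332/1445 → turn -1·90°
n=6: pose=(-2,5,S); sL=20/137, sR=20/117; mL=1570/16029, mR=-20/117; mL+mR=-10/137 → advance -1; mR−mL=-4310/16029 → turn -1·90°

0 5/52 5/58 115/3016 -5/58 -1 6 N
1 8/85 40/289 132/1445 -40/289 -1 5 E
2 20/137 20/117 1570/16029 -20/117 -2 5 S
3 8/53 40/409 484/21677 -40/409 -2 6 W
4 5/52 5/58 115/3016 -5/58 -1 6 N
5 8/85 40/289 132/1445 -40/289 -1 5 E
6 20/137 20/117 1570/16029 -20/117 -2 5 S
final -2 6 W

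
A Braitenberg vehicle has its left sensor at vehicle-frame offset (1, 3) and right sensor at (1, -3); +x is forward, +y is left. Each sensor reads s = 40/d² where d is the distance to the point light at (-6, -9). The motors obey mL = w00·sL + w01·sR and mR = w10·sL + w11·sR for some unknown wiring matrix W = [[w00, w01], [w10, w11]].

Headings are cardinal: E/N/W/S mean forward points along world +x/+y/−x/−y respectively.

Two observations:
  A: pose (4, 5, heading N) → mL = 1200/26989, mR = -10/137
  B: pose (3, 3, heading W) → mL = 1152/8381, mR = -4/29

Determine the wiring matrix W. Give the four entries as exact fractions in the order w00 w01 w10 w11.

obs A: pose=(4,5,N) → sL=20/137, sR=20/197, mL=1200/26989, mR=-10/137
obs B: pose=(3,3,W) → sL=8/29, sR=40/289, mL=1152/8381, mR=-4/29
sensor matrix S = [[20/137, 20/197], [8/29, 40/289]]; det S = -1764480/226194809
solve [mL_A; mL_B] = S·[w00; w01] and [mR_A; mR_B] = S·[w10; w11]:
  w00 = 1, w01 = -1, w10 = -1/2, w11 = 0

1 -1 -1/2 0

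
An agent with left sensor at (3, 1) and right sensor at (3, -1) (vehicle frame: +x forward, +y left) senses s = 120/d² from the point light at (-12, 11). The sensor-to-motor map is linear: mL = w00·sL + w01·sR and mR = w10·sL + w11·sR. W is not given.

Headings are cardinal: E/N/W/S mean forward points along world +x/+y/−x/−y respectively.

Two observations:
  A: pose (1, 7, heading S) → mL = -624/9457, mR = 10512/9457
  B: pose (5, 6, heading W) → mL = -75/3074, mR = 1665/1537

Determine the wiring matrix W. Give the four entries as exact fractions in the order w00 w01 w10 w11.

obs A: pose=(1,7,S) → sL=24/49, sR=120/193, mL=-624/9457, mR=10512/9457
obs B: pose=(5,6,W) → sL=15/29, sR=30/53, mL=-75/3074, mR=1665/1537
sensor matrix S = [[24/49, 120/193], [15/29, 30/53]]; det S = -644760/14535409
solve [mL_A; mL_B] = S·[w00; w01] and [mR_A; mR_B] = S·[w10; w11]:
  w00 = 1/2, w01 = -1/2, w10 = 1, w11 = 1

1/2 -1/2 1 1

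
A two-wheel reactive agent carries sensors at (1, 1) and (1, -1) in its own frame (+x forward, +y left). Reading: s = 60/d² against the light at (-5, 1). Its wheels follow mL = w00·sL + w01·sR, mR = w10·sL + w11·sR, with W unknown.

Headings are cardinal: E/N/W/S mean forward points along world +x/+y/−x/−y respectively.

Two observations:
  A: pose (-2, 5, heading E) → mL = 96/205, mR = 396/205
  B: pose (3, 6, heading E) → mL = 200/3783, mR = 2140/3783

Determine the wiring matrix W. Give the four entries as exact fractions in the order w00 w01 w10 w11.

-1/2 1/2 1/2 1/2

obs A: pose=(-2,5,E) → sL=60/41, sR=12/5, mL=96/205, mR=396/205
obs B: pose=(3,6,E) → sL=20/39, sR=60/97, mL=200/3783, mR=2140/3783
sensor matrix S = [[60/41, 12/5], [20/39, 60/97]]; det S = -16832/51701
solve [mL_A; mL_B] = S·[w00; w01] and [mR_A; mR_B] = S·[w10; w11]:
  w00 = -1/2, w01 = 1/2, w10 = 1/2, w11 = 1/2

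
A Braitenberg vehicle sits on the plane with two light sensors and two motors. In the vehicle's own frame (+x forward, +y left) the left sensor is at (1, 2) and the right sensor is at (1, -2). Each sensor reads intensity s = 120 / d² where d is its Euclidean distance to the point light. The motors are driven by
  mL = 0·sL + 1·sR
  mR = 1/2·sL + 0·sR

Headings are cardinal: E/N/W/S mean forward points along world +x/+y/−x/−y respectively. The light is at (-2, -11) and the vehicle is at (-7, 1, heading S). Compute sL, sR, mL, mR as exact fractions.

left sensor world pos  = (-5, 0); dL² = 130
right sensor world pos = (-9, 0); dR² = 170
sL = 120/130 = 12/13
sR = 120/170 = 12/17
mL = 0·sL + 1·sR = 12/17
mR = 1/2·sL + 0·sR = 6/13

12/13 12/17 12/17 6/13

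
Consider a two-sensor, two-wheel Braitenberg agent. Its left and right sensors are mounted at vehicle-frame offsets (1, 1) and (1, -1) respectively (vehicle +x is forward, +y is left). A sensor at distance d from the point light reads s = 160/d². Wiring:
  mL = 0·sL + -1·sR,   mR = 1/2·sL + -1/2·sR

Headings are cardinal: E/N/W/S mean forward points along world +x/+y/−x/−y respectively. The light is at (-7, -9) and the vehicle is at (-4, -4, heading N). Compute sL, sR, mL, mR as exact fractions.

4 40/13 -40/13 6/13

left sensor world pos  = (-5, -3); dL² = 40
right sensor world pos = (-3, -3); dR² = 52
sL = 160/40 = 4
sR = 160/52 = 40/13
mL = 0·sL + -1·sR = -40/13
mR = 1/2·sL + -1/2·sR = 6/13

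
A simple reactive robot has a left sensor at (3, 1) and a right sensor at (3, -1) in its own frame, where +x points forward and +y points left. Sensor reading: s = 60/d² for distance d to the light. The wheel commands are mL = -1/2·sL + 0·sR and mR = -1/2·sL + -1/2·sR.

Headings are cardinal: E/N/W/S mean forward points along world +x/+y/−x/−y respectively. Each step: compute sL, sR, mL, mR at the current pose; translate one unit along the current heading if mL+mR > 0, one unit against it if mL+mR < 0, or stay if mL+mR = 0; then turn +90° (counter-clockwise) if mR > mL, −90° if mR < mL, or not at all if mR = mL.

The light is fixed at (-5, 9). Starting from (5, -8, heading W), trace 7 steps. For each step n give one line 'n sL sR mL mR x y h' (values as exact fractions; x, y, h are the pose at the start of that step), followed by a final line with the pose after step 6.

n=0: pose=(5,-8,W); sL=60/373, sR=12/61; mL=-30/373, mR=-4068/22753; mL+mR=-5898/22753 → advance -1; mR−mL=-6/61 → turn -1·90°
n=1: pose=(6,-8,N); sL=15/74, sR=3/17; mL=-15/148, mR=-477/2516; mL+mR=-183/629 → advance -1; mR−mL=-3/34 → turn -1·90°
n=2: pose=(6,-9,E); sL=12/97, sR=60/557; mL=-6/97, mR=-6252/54029; mL+mR=-9594/54029 → advance -1; mR−mL=-30/557 → turn -1·90°
n=3: pose=(5,-9,S); sL=30/281, sR=10/87; mL=-15/281, mR=-2710/24447; mL+mR=-4015/24447 → advance -1; mR−mL=-5/87 → turn -1·90°
n=4: pose=(5,-8,W); sL=60/373, sR=12/61; mL=-30/373, mR=-4068/22753; mL+mR=-5898/22753 → advance -1; mR−mL=-6/61 → turn -1·90°
n=5: pose=(6,-8,N); sL=15/74, sR=3/17; mL=-15/148, mR=-477/2516; mL+mR=-183/629 → advance -1; mR−mL=-3/34 → turn -1·90°
n=6: pose=(6,-9,E); sL=12/97, sR=60/557; mL=-6/97, mR=-6252/54029; mL+mR=-9594/54029 → advance -1; mR−mL=-30/557 → turn -1·90°

0 60/373 12/61 -30/373 -4068/22753 5 -8 W
1 15/74 3/17 -15/148 -477/2516 6 -8 N
2 12/97 60/557 -6/97 -6252/54029 6 -9 E
3 30/281 10/87 -15/281 -2710/24447 5 -9 S
4 60/373 12/61 -30/373 -4068/22753 5 -8 W
5 15/74 3/17 -15/148 -477/2516 6 -8 N
6 12/97 60/557 -6/97 -6252/54029 6 -9 E
final 5 -9 S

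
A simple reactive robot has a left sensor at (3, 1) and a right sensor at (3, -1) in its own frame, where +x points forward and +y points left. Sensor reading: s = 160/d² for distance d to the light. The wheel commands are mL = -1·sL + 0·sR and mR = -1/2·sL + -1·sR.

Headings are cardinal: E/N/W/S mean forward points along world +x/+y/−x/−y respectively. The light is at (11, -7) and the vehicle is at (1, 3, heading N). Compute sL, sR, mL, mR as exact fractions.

16/29 16/25 -16/29 -664/725

left sensor world pos  = (0, 6); dL² = 290
right sensor world pos = (2, 6); dR² = 250
sL = 160/290 = 16/29
sR = 160/250 = 16/25
mL = -1·sL + 0·sR = -16/29
mR = -1/2·sL + -1·sR = -664/725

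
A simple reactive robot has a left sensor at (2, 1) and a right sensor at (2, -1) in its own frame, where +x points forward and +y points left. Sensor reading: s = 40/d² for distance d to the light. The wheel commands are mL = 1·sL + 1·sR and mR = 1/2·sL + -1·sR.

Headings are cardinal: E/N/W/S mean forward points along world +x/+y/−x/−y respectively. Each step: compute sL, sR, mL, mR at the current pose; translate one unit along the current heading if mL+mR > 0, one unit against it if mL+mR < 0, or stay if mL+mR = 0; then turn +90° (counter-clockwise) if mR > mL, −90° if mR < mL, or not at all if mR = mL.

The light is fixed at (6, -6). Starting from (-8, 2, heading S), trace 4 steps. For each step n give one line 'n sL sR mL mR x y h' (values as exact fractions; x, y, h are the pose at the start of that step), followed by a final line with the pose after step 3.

0 8/41 40/261 3728/10701 -596/10701 -8 2 S
1 10/73 1/8 153/584 -33/584 -8 1 W
2 40/337 40/277 24560/93349 -7940/93349 -9 1 N
3 4/25 20/109 936/2725 -282/2725 -9 2 E
final -8 2 S

n=0: pose=(-8,2,S); sL=8/41, sR=40/261; mL=3728/10701, mR=-596/10701; mL+mR=12/41 → advance +1; mR−mL=-4324/10701 → turn -1·90°
n=1: pose=(-8,1,W); sL=10/73, sR=1/8; mL=153/584, mR=-33/584; mL+mR=15/73 → advance +1; mR−mL=-93/292 → turn -1·90°
n=2: pose=(-9,1,N); sL=40/337, sR=40/277; mL=24560/93349, mR=-7940/93349; mL+mR=60/337 → advance +1; mR−mL=-32500/93349 → turn -1·90°
n=3: pose=(-9,2,E); sL=4/25, sR=20/109; mL=936/2725, mR=-282/2725; mL+mR=6/25 → advance +1; mR−mL=-1218/2725 → turn -1·90°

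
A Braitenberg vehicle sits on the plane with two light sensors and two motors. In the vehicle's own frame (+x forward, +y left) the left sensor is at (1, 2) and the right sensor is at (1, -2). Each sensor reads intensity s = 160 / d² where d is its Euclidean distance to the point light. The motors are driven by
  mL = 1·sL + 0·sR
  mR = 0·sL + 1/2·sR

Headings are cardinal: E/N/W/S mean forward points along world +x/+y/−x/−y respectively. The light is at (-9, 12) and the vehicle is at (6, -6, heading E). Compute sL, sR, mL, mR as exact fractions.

5/16 10/41 5/16 5/41

left sensor world pos  = (7, -4); dL² = 512
right sensor world pos = (7, -8); dR² = 656
sL = 160/512 = 5/16
sR = 160/656 = 10/41
mL = 1·sL + 0·sR = 5/16
mR = 0·sL + 1/2·sR = 5/41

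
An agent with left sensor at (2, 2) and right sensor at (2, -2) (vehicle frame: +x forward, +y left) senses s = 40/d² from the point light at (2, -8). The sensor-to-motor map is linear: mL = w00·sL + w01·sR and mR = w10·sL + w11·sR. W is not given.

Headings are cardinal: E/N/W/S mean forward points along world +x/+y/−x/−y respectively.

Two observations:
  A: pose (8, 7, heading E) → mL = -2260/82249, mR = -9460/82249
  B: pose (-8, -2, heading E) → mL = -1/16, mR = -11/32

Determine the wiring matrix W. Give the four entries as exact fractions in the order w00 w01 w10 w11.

-1 1/2 1/2 -1

obs A: pose=(8,7,E) → sL=40/353, sR=40/233, mL=-2260/82249, mR=-9460/82249
obs B: pose=(-8,-2,E) → sL=5/16, sR=1/2, mL=-1/16, mR=-11/32
sensor matrix S = [[40/353, 40/233], [5/16, 1/2]]; det S = 495/164498
solve [mL_A; mL_B] = S·[w00; w01] and [mR_A; mR_B] = S·[w10; w11]:
  w00 = -1, w01 = 1/2, w10 = 1/2, w11 = -1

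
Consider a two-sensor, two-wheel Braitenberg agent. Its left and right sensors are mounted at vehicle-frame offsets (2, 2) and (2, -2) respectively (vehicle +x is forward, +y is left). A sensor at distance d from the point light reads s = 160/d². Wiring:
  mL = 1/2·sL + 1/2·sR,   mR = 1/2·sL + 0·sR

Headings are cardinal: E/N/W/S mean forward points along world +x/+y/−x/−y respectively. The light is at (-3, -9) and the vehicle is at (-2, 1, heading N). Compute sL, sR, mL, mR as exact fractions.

left sensor world pos  = (-4, 3); dL² = 145
right sensor world pos = (0, 3); dR² = 153
sL = 160/145 = 32/29
sR = 160/153 = 160/153
mL = 1/2·sL + 1/2·sR = 4768/4437
mR = 1/2·sL + 0·sR = 16/29

32/29 160/153 4768/4437 16/29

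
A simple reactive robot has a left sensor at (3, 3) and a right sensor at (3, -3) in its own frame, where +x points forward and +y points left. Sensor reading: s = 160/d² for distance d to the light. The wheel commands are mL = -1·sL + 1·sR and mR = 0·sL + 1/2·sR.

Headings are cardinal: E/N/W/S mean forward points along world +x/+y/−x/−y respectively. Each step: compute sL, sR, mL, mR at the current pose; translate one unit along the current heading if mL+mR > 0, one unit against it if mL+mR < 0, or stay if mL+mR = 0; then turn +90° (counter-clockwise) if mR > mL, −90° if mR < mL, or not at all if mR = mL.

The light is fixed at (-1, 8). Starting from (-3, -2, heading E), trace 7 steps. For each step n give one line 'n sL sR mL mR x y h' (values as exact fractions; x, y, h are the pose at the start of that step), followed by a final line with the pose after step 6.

n=0: pose=(-3,-2,E); sL=16/5, sR=16/17; mL=-192/85, mR=8/17; mL+mR=-152/85 → advance -1; mR−mL=232/85 → turn +1·90°
n=1: pose=(-4,-2,N); sL=32/17, sR=160/49; mL=1152/833, mR=80/49; mL+mR=2512/833 → advance +1; mR−mL=208/833 → turn +1·90°
n=2: pose=(-4,-1,W); sL=8/9, sR=20/9; mL=4/3, mR=10/9; mL+mR=22/9 → advance +1; mR−mL=-2/9 → turn -1·90°
n=3: pose=(-5,-1,N); sL=32/17, sR=160/37; mL=1536/629, mR=80/37; mL+mR=2896/629 → advance +1; mR−mL=-176/629 → turn -1·90°
n=4: pose=(-5,0,E); sL=80/13, sR=80/61; mL=-3840/793, mR=40/61; mL+mR=-3320/793 → advance -1; mR−mL=4360/793 → turn +1·90°
n=5: pose=(-6,0,N); sL=160/89, sR=160/29; mL=9600/2581, mR=80/29; mL+mR=16720/2581 → advance +1; mR−mL=-2480/2581 → turn -1·90°
n=6: pose=(-6,1,E); sL=8, sR=20/13; mL=-84/13, mR=10/13; mL+mR=-74/13 → advance -1; mR−mL=94/13 → turn +1·90°

0 16/5 16/17 -192/85 8/17 -3 -2 E
1 32/17 160/49 1152/833 80/49 -4 -2 N
2 8/9 20/9 4/3 10/9 -4 -1 W
3 32/17 160/37 1536/629 80/37 -5 -1 N
4 80/13 80/61 -3840/793 40/61 -5 0 E
5 160/89 160/29 9600/2581 80/29 -6 0 N
6 8 20/13 -84/13 10/13 -6 1 E
final -7 1 N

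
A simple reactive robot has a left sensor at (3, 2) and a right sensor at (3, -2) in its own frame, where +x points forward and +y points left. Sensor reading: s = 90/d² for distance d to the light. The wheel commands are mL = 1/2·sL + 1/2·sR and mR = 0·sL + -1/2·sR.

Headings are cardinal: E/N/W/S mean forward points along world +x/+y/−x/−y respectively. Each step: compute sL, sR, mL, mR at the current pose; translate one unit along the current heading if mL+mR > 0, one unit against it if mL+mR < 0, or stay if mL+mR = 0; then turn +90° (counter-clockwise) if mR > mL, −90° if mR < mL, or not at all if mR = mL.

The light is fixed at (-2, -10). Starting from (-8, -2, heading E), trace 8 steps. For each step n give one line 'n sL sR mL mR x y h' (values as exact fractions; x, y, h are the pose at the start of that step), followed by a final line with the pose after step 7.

0 90/109 2 154/109 -1 -8 -2 E
1 45/17 45/37 1215/629 -45/74 -7 -2 S
2 90/89 18/29 2106/2581 -9/29 -7 -3 W
3 45/82 45/58 1575/2378 -45/116 -8 -3 N
4 90/109 2 154/109 -1 -8 -2 E
5 45/17 45/37 1215/629 -45/74 -7 -2 S
6 90/89 18/29 2106/2581 -9/29 -7 -3 W
7 45/82 45/58 1575/2378 -45/116 -8 -3 N
final -8 -2 E

n=0: pose=(-8,-2,E); sL=90/109, sR=2; mL=154/109, mR=-1; mL+mR=45/109 → advance +1; mR−mL=-263/109 → turn -1·90°
n=1: pose=(-7,-2,S); sL=45/17, sR=45/37; mL=1215/629, mR=-45/74; mL+mR=45/34 → advance +1; mR−mL=-3195/1258 → turn -1·90°
n=2: pose=(-7,-3,W); sL=90/89, sR=18/29; mL=2106/2581, mR=-9/29; mL+mR=45/89 → advance +1; mR−mL=-2907/2581 → turn -1·90°
n=3: pose=(-8,-3,N); sL=45/82, sR=45/58; mL=1575/2378, mR=-45/116; mL+mR=45/164 → advance +1; mR−mL=-4995/4756 → turn -1·90°
n=4: pose=(-8,-2,E); sL=90/109, sR=2; mL=154/109, mR=-1; mL+mR=45/109 → advance +1; mR−mL=-263/109 → turn -1·90°
n=5: pose=(-7,-2,S); sL=45/17, sR=45/37; mL=1215/629, mR=-45/74; mL+mR=45/34 → advance +1; mR−mL=-3195/1258 → turn -1·90°
n=6: pose=(-7,-3,W); sL=90/89, sR=18/29; mL=2106/2581, mR=-9/29; mL+mR=45/89 → advance +1; mR−mL=-2907/2581 → turn -1·90°
n=7: pose=(-8,-3,N); sL=45/82, sR=45/58; mL=1575/2378, mR=-45/116; mL+mR=45/164 → advance +1; mR−mL=-4995/4756 → turn -1·90°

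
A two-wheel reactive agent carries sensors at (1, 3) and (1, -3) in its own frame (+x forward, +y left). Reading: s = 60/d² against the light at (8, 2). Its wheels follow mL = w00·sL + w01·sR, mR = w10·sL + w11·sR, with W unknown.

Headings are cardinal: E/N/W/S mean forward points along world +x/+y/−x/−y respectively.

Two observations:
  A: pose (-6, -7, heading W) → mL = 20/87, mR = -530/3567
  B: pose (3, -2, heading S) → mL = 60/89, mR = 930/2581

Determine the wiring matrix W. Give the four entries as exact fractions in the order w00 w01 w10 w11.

0 1 1/2 -1

obs A: pose=(-6,-7,W) → sL=20/123, sR=20/87, mL=20/87, mR=-530/3567
obs B: pose=(3,-2,S) → sL=60/29, sR=60/89, mL=60/89, mR=930/2581
sensor matrix S = [[20/123, 20/87], [60/29, 60/89]]; det S = -1123200/3068809
solve [mL_A; mL_B] = S·[w00; w01] and [mR_A; mR_B] = S·[w10; w11]:
  w00 = 0, w01 = 1, w10 = 1/2, w11 = -1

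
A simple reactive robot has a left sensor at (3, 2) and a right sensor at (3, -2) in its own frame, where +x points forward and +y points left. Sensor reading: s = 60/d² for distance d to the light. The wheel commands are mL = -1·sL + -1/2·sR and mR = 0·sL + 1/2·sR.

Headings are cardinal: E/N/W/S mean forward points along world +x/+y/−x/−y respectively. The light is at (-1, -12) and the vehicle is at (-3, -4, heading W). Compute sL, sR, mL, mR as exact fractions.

60/61 12/25 -1866/1525 6/25

left sensor world pos  = (-6, -6); dL² = 61
right sensor world pos = (-6, -2); dR² = 125
sL = 60/61 = 60/61
sR = 60/125 = 12/25
mL = -1·sL + -1/2·sR = -1866/1525
mR = 0·sL + 1/2·sR = 6/25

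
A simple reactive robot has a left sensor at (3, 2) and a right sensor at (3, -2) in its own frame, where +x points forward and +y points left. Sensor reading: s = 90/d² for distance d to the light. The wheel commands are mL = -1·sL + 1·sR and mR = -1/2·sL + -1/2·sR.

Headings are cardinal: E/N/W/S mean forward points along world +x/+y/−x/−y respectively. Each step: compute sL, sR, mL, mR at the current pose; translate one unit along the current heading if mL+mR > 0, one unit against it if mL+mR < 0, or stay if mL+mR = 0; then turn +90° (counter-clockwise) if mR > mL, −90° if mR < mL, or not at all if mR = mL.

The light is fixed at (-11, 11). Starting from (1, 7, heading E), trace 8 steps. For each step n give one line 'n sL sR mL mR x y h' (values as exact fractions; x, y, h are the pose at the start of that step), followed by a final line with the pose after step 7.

0 90/229 10/29 -320/6641 -2450/6641 1 7 E
1 45/109 9/13 396/1417 -783/1417 0 7 S
2 90/89 18/13 432/1157 -1386/1157 0 8 W
3 9/10 45/98 -108/245 -333/490 1 8 N
4 90/229 10/29 -320/6641 -2450/6641 1 7 E
5 45/109 9/13 396/1417 -783/1417 0 7 S
6 90/89 18/13 432/1157 -1386/1157 0 8 W
7 9/10 45/98 -108/245 -333/490 1 8 N
final 1 7 E

n=0: pose=(1,7,E); sL=90/229, sR=10/29; mL=-320/6641, mR=-2450/6641; mL+mR=-2770/6641 → advance -1; mR−mL=-2130/6641 → turn -1·90°
n=1: pose=(0,7,S); sL=45/109, sR=9/13; mL=396/1417, mR=-783/1417; mL+mR=-387/1417 → advance -1; mR−mL=-1179/1417 → turn -1·90°
n=2: pose=(0,8,W); sL=90/89, sR=18/13; mL=432/1157, mR=-1386/1157; mL+mR=-954/1157 → advance -1; mR−mL=-1818/1157 → turn -1·90°
n=3: pose=(1,8,N); sL=9/10, sR=45/98; mL=-108/245, mR=-333/490; mL+mR=-549/490 → advance -1; mR−mL=-117/490 → turn -1·90°
n=4: pose=(1,7,E); sL=90/229, sR=10/29; mL=-320/6641, mR=-2450/6641; mL+mR=-2770/6641 → advance -1; mR−mL=-2130/6641 → turn -1·90°
n=5: pose=(0,7,S); sL=45/109, sR=9/13; mL=396/1417, mR=-783/1417; mL+mR=-387/1417 → advance -1; mR−mL=-1179/1417 → turn -1·90°
n=6: pose=(0,8,W); sL=90/89, sR=18/13; mL=432/1157, mR=-1386/1157; mL+mR=-954/1157 → advance -1; mR−mL=-1818/1157 → turn -1·90°
n=7: pose=(1,8,N); sL=9/10, sR=45/98; mL=-108/245, mR=-333/490; mL+mR=-549/490 → advance -1; mR−mL=-117/490 → turn -1·90°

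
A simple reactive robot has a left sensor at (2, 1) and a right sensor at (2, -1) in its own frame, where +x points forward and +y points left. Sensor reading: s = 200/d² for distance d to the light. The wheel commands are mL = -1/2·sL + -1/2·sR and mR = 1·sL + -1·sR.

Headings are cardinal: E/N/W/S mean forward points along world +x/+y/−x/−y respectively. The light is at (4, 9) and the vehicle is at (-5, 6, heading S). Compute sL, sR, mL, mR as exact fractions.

left sensor world pos  = (-4, 4); dL² = 89
right sensor world pos = (-6, 4); dR² = 125
sL = 200/89 = 200/89
sR = 200/125 = 8/5
mL = -1/2·sL + -1/2·sR = -856/445
mR = 1·sL + -1·sR = 288/445

200/89 8/5 -856/445 288/445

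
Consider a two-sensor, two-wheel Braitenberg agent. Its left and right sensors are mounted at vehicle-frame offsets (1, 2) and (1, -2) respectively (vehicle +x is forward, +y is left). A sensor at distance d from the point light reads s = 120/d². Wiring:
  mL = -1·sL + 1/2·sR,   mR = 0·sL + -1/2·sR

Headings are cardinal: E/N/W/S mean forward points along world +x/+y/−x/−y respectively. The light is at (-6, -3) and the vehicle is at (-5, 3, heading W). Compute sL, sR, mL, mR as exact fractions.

left sensor world pos  = (-6, 1); dL² = 16
right sensor world pos = (-6, 5); dR² = 64
sL = 120/16 = 15/2
sR = 120/64 = 15/8
mL = -1·sL + 1/2·sR = -105/16
mR = 0·sL + -1/2·sR = -15/16

15/2 15/8 -105/16 -15/16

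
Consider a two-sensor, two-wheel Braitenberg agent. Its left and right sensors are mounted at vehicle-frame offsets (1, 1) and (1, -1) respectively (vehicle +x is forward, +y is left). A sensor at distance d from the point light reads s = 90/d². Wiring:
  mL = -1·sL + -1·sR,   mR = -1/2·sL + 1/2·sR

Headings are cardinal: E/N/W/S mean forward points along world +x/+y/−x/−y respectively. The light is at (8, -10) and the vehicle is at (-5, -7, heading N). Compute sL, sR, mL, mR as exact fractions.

45/106 9/16 -837/848 117/1696

left sensor world pos  = (-6, -6); dL² = 212
right sensor world pos = (-4, -6); dR² = 160
sL = 90/212 = 45/106
sR = 90/160 = 9/16
mL = -1·sL + -1·sR = -837/848
mR = -1/2·sL + 1/2·sR = 117/1696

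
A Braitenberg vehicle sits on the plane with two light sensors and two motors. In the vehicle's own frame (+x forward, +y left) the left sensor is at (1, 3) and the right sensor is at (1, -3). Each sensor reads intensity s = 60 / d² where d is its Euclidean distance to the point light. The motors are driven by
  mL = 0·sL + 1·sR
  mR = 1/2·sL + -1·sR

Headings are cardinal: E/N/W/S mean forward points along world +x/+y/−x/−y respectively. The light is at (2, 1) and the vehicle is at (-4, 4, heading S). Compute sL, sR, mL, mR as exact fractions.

left sensor world pos  = (-1, 3); dL² = 13
right sensor world pos = (-7, 3); dR² = 85
sL = 60/13 = 60/13
sR = 60/85 = 12/17
mL = 0·sL + 1·sR = 12/17
mR = 1/2·sL + -1·sR = 354/221

60/13 12/17 12/17 354/221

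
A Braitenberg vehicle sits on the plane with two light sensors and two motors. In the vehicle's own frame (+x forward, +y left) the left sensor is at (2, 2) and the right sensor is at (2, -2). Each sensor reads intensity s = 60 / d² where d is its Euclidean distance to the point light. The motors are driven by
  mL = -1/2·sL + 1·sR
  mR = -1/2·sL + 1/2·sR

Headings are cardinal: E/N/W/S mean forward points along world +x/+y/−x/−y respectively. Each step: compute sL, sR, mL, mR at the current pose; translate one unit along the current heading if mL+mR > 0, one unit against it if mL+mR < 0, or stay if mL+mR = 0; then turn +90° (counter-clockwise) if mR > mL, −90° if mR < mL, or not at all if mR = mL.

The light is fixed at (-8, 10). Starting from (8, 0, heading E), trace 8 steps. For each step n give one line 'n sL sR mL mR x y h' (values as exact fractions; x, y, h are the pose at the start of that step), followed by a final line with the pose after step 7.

n=0: pose=(8,0,E); sL=15/97, sR=5/39; mL=385/7566, mR=-50/3783; mL+mR=95/2522 → advance +1; mR−mL=-5/78 → turn -1·90°
n=1: pose=(9,0,S); sL=12/101, sR=20/123; mL=1282/12423, mR=272/12423; mL+mR=518/4141 → advance +1; mR−mL=-10/123 → turn -1·90°
n=2: pose=(9,-1,W); sL=30/197, sR=10/51; mL=1205/10047, mR=220/10047; mL+mR=475/3349 → advance +1; mR−mL=-5/51 → turn -1·90°
n=3: pose=(8,-1,N); sL=60/277, sR=4/27; mL=298/7479, mR=-256/7479; mL+mR=14/2493 → advance +1; mR−mL=-2/27 → turn -1·90°
n=4: pose=(8,0,E); sL=15/97, sR=5/39; mL=385/7566, mR=-50/3783; mL+mR=95/2522 → advance +1; mR−mL=-5/78 → turn -1·90°
n=5: pose=(9,0,S); sL=12/101, sR=20/123; mL=1282/12423, mR=272/12423; mL+mR=518/4141 → advance +1; mR−mL=-10/123 → turn -1·90°
n=6: pose=(9,-1,W); sL=30/197, sR=10/51; mL=1205/10047, mR=220/10047; mL+mR=475/3349 → advance +1; mR−mL=-5/51 → turn -1·90°
n=7: pose=(8,-1,N); sL=60/277, sR=4/27; mL=298/7479, mR=-256/7479; mL+mR=14/2493 → advance +1; mR−mL=-2/27 → turn -1·90°

0 15/97 5/39 385/7566 -50/3783 8 0 E
1 12/101 20/123 1282/12423 272/12423 9 0 S
2 30/197 10/51 1205/10047 220/10047 9 -1 W
3 60/277 4/27 298/7479 -256/7479 8 -1 N
4 15/97 5/39 385/7566 -50/3783 8 0 E
5 12/101 20/123 1282/12423 272/12423 9 0 S
6 30/197 10/51 1205/10047 220/10047 9 -1 W
7 60/277 4/27 298/7479 -256/7479 8 -1 N
final 8 0 E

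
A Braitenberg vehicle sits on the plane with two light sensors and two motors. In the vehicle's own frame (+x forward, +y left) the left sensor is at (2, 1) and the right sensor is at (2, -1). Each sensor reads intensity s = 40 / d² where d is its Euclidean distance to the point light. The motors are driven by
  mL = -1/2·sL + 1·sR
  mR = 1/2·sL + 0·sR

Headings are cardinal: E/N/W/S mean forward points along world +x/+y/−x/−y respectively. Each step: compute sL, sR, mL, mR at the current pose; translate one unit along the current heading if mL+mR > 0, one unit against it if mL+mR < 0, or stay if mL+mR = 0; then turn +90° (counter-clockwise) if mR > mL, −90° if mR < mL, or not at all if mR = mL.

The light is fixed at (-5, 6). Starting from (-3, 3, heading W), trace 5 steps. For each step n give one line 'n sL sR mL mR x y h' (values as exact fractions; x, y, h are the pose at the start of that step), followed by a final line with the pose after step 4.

0 5/2 10 35/4 5/4 -3 3 W
1 40 8 -12 20 -4 3 N
2 4 20 18 2 -4 4 W
3 40 40 20 20 -5 4 N
4 20 20 10 10 -5 5 N
final -5 6 N

n=0: pose=(-3,3,W); sL=5/2, sR=10; mL=35/4, mR=5/4; mL+mR=10 → advance +1; mR−mL=-15/2 → turn -1·90°
n=1: pose=(-4,3,N); sL=40, sR=8; mL=-12, mR=20; mL+mR=8 → advance +1; mR−mL=32 → turn +1·90°
n=2: pose=(-4,4,W); sL=4, sR=20; mL=18, mR=2; mL+mR=20 → advance +1; mR−mL=-16 → turn -1·90°
n=3: pose=(-5,4,N); sL=40, sR=40; mL=20, mR=20; mL+mR=40 → advance +1; mR−mL=0 → turn +0·90°
n=4: pose=(-5,5,N); sL=20, sR=20; mL=10, mR=10; mL+mR=20 → advance +1; mR−mL=0 → turn +0·90°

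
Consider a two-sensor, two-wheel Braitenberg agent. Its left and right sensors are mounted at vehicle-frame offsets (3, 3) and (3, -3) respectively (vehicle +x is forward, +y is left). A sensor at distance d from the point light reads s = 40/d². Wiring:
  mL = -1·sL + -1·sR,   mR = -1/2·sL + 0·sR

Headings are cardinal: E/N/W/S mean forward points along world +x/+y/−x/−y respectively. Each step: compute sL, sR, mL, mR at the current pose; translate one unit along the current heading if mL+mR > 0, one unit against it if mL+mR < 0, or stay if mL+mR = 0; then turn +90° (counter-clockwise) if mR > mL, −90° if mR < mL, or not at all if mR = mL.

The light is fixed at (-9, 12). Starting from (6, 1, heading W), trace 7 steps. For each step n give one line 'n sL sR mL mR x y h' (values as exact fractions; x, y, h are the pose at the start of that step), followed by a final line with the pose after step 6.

0 2/17 5/26 -137/442 -1/17 6 1 W
1 40/557 8/73 -7376/40661 -20/557 7 1 S
2 4/41 4/53 -376/2173 -2/41 7 2 E
3 40/193 40/373 -22640/71989 -20/193 6 2 N
4 2/17 5/26 -137/442 -1/17 6 1 W
5 40/557 8/73 -7376/40661 -20/557 7 1 S
6 4/41 4/53 -376/2173 -2/41 7 2 E
final 6 2 N

n=0: pose=(6,1,W); sL=2/17, sR=5/26; mL=-137/442, mR=-1/17; mL+mR=-163/442 → advance -1; mR−mL=111/442 → turn +1·90°
n=1: pose=(7,1,S); sL=40/557, sR=8/73; mL=-7376/40661, mR=-20/557; mL+mR=-8836/40661 → advance -1; mR−mL=5916/40661 → turn +1·90°
n=2: pose=(7,2,E); sL=4/41, sR=4/53; mL=-376/2173, mR=-2/41; mL+mR=-482/2173 → advance -1; mR−mL=270/2173 → turn +1·90°
n=3: pose=(6,2,N); sL=40/193, sR=40/373; mL=-22640/71989, mR=-20/193; mL+mR=-30100/71989 → advance -1; mR−mL=15180/71989 → turn +1·90°
n=4: pose=(6,1,W); sL=2/17, sR=5/26; mL=-137/442, mR=-1/17; mL+mR=-163/442 → advance -1; mR−mL=111/442 → turn +1·90°
n=5: pose=(7,1,S); sL=40/557, sR=8/73; mL=-7376/40661, mR=-20/557; mL+mR=-8836/40661 → advance -1; mR−mL=5916/40661 → turn +1·90°
n=6: pose=(7,2,E); sL=4/41, sR=4/53; mL=-376/2173, mR=-2/41; mL+mR=-482/2173 → advance -1; mR−mL=270/2173 → turn +1·90°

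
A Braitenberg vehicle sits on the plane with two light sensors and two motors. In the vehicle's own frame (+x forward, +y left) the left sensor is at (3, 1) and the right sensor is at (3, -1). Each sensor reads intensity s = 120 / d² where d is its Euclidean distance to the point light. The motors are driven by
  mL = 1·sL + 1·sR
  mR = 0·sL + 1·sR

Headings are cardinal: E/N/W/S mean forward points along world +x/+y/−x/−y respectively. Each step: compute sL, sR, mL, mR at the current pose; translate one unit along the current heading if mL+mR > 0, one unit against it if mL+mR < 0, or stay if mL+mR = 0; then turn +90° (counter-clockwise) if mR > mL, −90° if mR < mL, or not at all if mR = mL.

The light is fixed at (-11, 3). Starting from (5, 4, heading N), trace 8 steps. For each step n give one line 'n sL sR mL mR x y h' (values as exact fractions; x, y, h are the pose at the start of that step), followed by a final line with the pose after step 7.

0 120/241 24/61 13104/14701 24/61 5 4 N
1 12/37 60/181 4392/6697 60/181 5 5 E
2 24/65 120/257 13968/16705 120/257 6 5 S
3 30/49 3/5 297/245 3/5 6 4 W
4 120/241 24/61 13104/14701 24/61 5 4 N
5 12/37 60/181 4392/6697 60/181 5 5 E
6 24/65 120/257 13968/16705 120/257 6 5 S
7 30/49 3/5 297/245 3/5 6 4 W
final 5 4 N

n=0: pose=(5,4,N); sL=120/241, sR=24/61; mL=13104/14701, mR=24/61; mL+mR=18888/14701 → advance +1; mR−mL=-120/241 → turn -1·90°
n=1: pose=(5,5,E); sL=12/37, sR=60/181; mL=4392/6697, mR=60/181; mL+mR=6612/6697 → advance +1; mR−mL=-12/37 → turn -1·90°
n=2: pose=(6,5,S); sL=24/65, sR=120/257; mL=13968/16705, mR=120/257; mL+mR=21768/16705 → advance +1; mR−mL=-24/65 → turn -1·90°
n=3: pose=(6,4,W); sL=30/49, sR=3/5; mL=297/245, mR=3/5; mL+mR=444/245 → advance +1; mR−mL=-30/49 → turn -1·90°
n=4: pose=(5,4,N); sL=120/241, sR=24/61; mL=13104/14701, mR=24/61; mL+mR=18888/14701 → advance +1; mR−mL=-120/241 → turn -1·90°
n=5: pose=(5,5,E); sL=12/37, sR=60/181; mL=4392/6697, mR=60/181; mL+mR=6612/6697 → advance +1; mR−mL=-12/37 → turn -1·90°
n=6: pose=(6,5,S); sL=24/65, sR=120/257; mL=13968/16705, mR=120/257; mL+mR=21768/16705 → advance +1; mR−mL=-24/65 → turn -1·90°
n=7: pose=(6,4,W); sL=30/49, sR=3/5; mL=297/245, mR=3/5; mL+mR=444/245 → advance +1; mR−mL=-30/49 → turn -1·90°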